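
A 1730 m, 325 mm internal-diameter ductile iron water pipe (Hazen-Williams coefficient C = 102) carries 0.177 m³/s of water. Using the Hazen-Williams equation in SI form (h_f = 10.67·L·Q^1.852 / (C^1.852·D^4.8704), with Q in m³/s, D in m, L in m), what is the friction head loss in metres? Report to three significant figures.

h_f ≈ 34.0 m

h_f = 10.67·1730·0.177^1.852 / (102^1.852·0.325^4.8704) = 33.95 m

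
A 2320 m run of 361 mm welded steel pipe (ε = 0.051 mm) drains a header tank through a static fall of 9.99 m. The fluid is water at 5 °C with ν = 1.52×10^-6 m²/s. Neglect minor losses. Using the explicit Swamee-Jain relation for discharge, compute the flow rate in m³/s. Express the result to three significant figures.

Swamee-Jain (Type II): Q = -0.965·√(gD⁵h_f/L)·ln[ε/(3.7D) + √(3.17ν²L/(gD³h_f))]
√(gD⁵h_f/L) = √(9.81·0.361⁵·9.99/2320) = 0.01609
ε/(3.7D) = 3.82×10^-5; √(3.17ν²L/(gD³h_f)) = 6.07×10^-5
Q = -0.965·0.01609·ln(9.889×10^-5) = 0.1432 m³/s
Check: V = 1.40 m/s, Re = 3.32×10^5, f = 0.01562, h_f = 10.0 m ≈ 9.99 m ✓

Q ≈ 0.143 m³/s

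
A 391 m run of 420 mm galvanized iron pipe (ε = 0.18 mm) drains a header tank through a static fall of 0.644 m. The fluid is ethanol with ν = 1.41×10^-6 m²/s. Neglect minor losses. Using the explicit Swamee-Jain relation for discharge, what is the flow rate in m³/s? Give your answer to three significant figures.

Q ≈ 0.120 m³/s

Swamee-Jain (Type II): Q = -0.965·√(gD⁵h_f/L)·ln[ε/(3.7D) + √(3.17ν²L/(gD³h_f))]
√(gD⁵h_f/L) = √(9.81·0.420⁵·0.644/391) = 0.01453
ε/(3.7D) = 1.16×10^-4; √(3.17ν²L/(gD³h_f)) = 7.26×10^-5
Q = -0.965·0.01453·ln(1.884×10^-4) = 0.1203 m³/s
Check: V = 0.868 m/s, Re = 2.59×10^5, f = 0.01812, h_f = 0.648 m ≈ 0.644 m ✓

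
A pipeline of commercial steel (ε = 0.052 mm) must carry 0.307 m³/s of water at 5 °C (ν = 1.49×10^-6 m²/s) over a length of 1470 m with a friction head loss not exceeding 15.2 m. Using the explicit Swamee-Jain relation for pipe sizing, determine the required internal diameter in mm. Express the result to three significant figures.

D ≈ 409 mm

Swamee-Jain (Type III): D = 0.66·[ε^1.25·(LQ²/(gh_f))^4.75 + ν·Q^9.4·(L/(gh_f))^5.2]^0.04
LQ²/(gh_f) = 0.9291; L/(gh_f) = 9.858
Term 1 = ε^1.25·(…)^4.75 = 3.11×10^-6; Term 2 = ν·Q^9.4·(…)^5.2 = 3.31×10^-6
D = 0.66·(3.11×10^-6 + 3.31×10^-6)^0.04 = 0.4091 m = 409 mm
Check: V = 2.34 m/s, Re = 6.41×10^5, f = 0.01441, h_f = 14.4 m ≈ 15.2 m ✓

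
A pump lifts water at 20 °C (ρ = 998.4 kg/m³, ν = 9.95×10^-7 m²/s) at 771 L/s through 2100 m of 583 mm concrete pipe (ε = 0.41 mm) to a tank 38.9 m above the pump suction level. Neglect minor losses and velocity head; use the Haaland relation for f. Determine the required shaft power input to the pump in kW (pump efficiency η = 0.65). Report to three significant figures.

P_shaft ≈ 777 kW

V = 4Q/(πD²) = 2.888 m/s; Re = 1.69×10^6; ε/D = 7.03×10^-4; f = 0.01830
h_f = f(L/D)V²/2g = 28.02 m
Total head H = z + h_f = 38.9 + 28.02 = 66.92 m
P_hyd = ρgQH = 998.4·9.81·0.771·66.92 = 505.3 kW
P_shaft = P_hyd/η = 505.3/0.65 = 777.5 kW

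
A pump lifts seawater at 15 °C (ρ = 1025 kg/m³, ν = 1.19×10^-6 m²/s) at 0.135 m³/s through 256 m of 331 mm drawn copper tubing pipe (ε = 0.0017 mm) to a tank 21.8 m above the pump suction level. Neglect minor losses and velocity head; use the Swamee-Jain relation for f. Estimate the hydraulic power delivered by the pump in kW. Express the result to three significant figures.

P_hyd ≈ 31.4 kW

V = 4Q/(πD²) = 1.569 m/s; Re = 4.36×10^5; ε/D = 5.14×10^-6; f = 0.01349
h_f = f(L/D)V²/2g = 1.309 m
Total head H = z + h_f = 21.8 + 1.309 = 23.11 m
P_hyd = ρgQH = 1025·9.81·0.135·23.11 = 31.37 kW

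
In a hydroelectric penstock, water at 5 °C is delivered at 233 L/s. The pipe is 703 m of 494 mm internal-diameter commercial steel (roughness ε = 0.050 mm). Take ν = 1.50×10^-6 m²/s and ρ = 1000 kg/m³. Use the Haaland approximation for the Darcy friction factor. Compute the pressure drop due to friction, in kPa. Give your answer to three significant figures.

V = 4Q/(πD²) = 4·0.233/(π·0.494²) = 1.216 m/s
Re = VD/ν = 1.216·0.494/1.50×10^-6 = 4.00×10^5 → turbulent
ε/D = 0.050/494 = 1.01×10^-4
Haaland: f = 0.01467
h_f = f(L/D)V²/(2g) = 0.01467·(703/0.494)·1.216²/(2·9.81) = 1.572 m
Δp = ρg·h_f = 1000·9.81·1.572 = 15.42 kPa

Δp ≈ 15.4 kPa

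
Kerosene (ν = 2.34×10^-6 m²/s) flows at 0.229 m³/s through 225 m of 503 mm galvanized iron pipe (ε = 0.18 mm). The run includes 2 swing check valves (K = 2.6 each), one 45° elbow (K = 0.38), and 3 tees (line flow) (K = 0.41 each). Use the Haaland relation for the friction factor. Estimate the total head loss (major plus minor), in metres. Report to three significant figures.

H_L ≈ 0.990 m

V = 4Q/(πD²) = 1.152 m/s; V²/2g = 0.06769 m
Re = 2.48×10^5, ε/D = 3.58×10^-4 → f = 0.01748 (Haaland)
Major: h_f = f(L/D)·V²/2g = 0.01748·447.3·0.06769 = 0.5293 m
Minor: ΣK = 6.81; h_m = ΣK·V²/2g = 0.4610 m
Total H_L = 0.5293 + 0.4610 = 0.9903 m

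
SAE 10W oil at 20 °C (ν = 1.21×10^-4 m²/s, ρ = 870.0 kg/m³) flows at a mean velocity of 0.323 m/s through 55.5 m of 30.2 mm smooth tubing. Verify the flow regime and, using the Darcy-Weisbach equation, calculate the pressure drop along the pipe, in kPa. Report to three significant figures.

Re = VD/ν = 0.323·0.03020/1.21×10^-4 = 80.6 → laminar (Re < 2300)
f = 64/Re = 0.7939
h_f = f(L/D)V²/(2g) = 0.7939·(55.5/0.03020)·0.323²/(2·9.81) = 7.758 m
Δp = ρg·h_f = 870.0·9.81·7.758 = 66.21 kPa

Δp ≈ 66.2 kPa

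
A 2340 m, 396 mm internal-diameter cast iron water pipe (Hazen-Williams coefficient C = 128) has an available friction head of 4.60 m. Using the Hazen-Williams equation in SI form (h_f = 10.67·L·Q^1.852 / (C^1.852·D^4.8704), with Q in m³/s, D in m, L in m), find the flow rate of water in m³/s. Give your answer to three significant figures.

Q ≈ 0.108 m³/s

Rearranging: Q = [h_f·C^1.852·D^4.8704 / (10.67·L)]^(1/1.852)
Q = [4.60·128^1.852·0.396^4.8704 / (10.67·2340)]^0.540 = 0.1078 m³/s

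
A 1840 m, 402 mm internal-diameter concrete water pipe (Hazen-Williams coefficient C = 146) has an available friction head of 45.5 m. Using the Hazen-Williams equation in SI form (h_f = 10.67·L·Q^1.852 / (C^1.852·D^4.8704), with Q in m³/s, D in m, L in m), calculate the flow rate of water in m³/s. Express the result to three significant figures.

Rearranging: Q = [h_f·C^1.852·D^4.8704 / (10.67·L)]^(1/1.852)
Q = [45.5·146^1.852·0.402^4.8704 / (10.67·1840)]^0.540 = 0.5021 m³/s

Q ≈ 0.502 m³/s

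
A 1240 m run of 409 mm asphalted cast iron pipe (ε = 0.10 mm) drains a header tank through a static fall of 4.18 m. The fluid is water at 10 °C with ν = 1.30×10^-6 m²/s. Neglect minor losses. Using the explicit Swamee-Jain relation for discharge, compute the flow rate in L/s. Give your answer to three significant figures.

Q ≈ 170 L/s

Swamee-Jain (Type II): Q = -0.965·√(gD⁵h_f/L)·ln[ε/(3.7D) + √(3.17ν²L/(gD³h_f))]
√(gD⁵h_f/L) = √(9.81·0.409⁵·4.18/1240) = 0.01945
ε/(3.7D) = 6.61×10^-5; √(3.17ν²L/(gD³h_f)) = 4.87×10^-5
Q = -0.965·0.01945·ln(1.147×10^-4) = 0.1703 m³/s
Check: V = 1.30 m/s, Re = 4.08×10^5, f = 0.01618, h_f = 4.20 m ≈ 4.18 m ✓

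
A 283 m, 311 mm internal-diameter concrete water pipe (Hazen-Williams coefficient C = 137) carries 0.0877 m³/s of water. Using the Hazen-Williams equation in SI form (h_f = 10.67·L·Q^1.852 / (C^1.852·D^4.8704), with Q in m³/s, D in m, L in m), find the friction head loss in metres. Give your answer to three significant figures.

h_f ≈ 1.09 m

h_f = 10.67·283·0.0877^1.852 / (137^1.852·0.311^4.8704) = 1.086 m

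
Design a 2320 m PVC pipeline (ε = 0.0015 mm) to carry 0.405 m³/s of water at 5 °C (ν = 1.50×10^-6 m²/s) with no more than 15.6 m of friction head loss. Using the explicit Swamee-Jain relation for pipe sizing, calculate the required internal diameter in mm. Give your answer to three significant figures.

Swamee-Jain (Type III): D = 0.66·[ε^1.25·(LQ²/(gh_f))^4.75 + ν·Q^9.4·(L/(gh_f))^5.2]^0.04
LQ²/(gh_f) = 2.487; L/(gh_f) = 15.16
Term 1 = ε^1.25·(…)^4.75 = 3.97×10^-6; Term 2 = ν·Q^9.4·(…)^5.2 = 4.22×10^-4
D = 0.66·(3.97×10^-6 + 4.22×10^-4)^0.04 = 0.4839 m = 484 mm
Check: V = 2.20 m/s, Re = 7.10×10^5, f = 0.01237, h_f = 14.7 m ≈ 15.6 m ✓

D ≈ 484 mm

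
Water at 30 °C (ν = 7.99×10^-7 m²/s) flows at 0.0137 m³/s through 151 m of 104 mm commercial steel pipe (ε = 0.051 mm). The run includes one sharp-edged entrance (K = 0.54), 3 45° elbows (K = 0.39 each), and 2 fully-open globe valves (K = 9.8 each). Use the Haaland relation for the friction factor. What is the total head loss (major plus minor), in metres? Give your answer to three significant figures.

V = 4Q/(πD²) = 1.613 m/s; V²/2g = 0.1326 m
Re = 2.10×10^5, ε/D = 4.90×10^-4 → f = 0.01851 (Haaland)
Major: h_f = f(L/D)·V²/2g = 0.01851·1452·0.1326 = 3.563 m
Minor: ΣK = 21.3; h_m = ΣK·V²/2g = 2.825 m
Total H_L = 3.563 + 2.825 = 6.387 m

H_L ≈ 6.39 m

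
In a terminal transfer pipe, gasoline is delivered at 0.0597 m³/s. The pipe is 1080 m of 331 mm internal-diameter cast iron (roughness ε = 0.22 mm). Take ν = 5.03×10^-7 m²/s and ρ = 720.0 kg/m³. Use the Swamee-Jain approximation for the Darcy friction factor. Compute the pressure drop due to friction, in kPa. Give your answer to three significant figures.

Δp ≈ 10.6 kPa

V = 4Q/(πD²) = 4·0.0597/(π·0.331²) = 0.6938 m/s
Re = VD/ν = 0.6938·0.331/5.03×10^-7 = 4.57×10^5 → turbulent
ε/D = 0.22/331 = 6.65×10^-4
Swamee-Jain: f = 0.01881
h_f = f(L/D)V²/(2g) = 0.01881·(1080/0.331)·0.6938²/(2·9.81) = 1.505 m
Δp = ρg·h_f = 720.0·9.81·1.505 = 10.63 kPa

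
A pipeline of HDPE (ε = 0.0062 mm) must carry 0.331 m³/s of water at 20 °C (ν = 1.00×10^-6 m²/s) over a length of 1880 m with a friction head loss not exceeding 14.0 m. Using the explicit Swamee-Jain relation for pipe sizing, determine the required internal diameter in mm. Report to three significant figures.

Swamee-Jain (Type III): D = 0.66·[ε^1.25·(LQ²/(gh_f))^4.75 + ν·Q^9.4·(L/(gh_f))^5.2]^0.04
LQ²/(gh_f) = 1.500; L/(gh_f) = 13.69
Term 1 = ε^1.25·(…)^4.75 = 2.12×10^-6; Term 2 = ν·Q^9.4·(…)^5.2 = 2.49×10^-5
D = 0.66·(2.12×10^-6 + 2.49×10^-5)^0.04 = 0.4333 m = 433 mm
Check: V = 2.24 m/s, Re = 9.73×10^5, f = 0.01200, h_f = 13.4 m ≈ 14.0 m ✓

D ≈ 433 mm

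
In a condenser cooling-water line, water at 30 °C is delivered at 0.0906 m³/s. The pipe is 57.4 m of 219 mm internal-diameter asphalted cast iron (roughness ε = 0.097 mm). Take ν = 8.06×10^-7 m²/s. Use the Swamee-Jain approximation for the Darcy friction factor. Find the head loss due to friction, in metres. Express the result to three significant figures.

V = 4Q/(πD²) = 4·0.0906/(π·0.219²) = 2.405 m/s
Re = VD/ν = 2.405·0.219/8.06×10^-7 = 6.54×10^5 → turbulent
ε/D = 0.097/219 = 4.43×10^-4
Swamee-Jain: f = 0.01718
h_f = f(L/D)V²/(2g) = 0.01718·(57.4/0.219)·2.405²/(2·9.81) = 1.328 m

h_f ≈ 1.33 m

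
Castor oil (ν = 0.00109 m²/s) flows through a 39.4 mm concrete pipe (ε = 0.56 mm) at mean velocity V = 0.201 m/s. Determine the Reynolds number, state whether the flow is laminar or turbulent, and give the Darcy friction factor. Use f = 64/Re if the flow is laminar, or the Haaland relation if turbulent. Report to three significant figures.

Re ≈ 7.27; laminar; f = 64/Re ≈ 8.81

Re = VD/ν = 0.2010·0.0394/0.00109 = 7.27
Re < 2300 → laminar → f = 64/Re = 8.809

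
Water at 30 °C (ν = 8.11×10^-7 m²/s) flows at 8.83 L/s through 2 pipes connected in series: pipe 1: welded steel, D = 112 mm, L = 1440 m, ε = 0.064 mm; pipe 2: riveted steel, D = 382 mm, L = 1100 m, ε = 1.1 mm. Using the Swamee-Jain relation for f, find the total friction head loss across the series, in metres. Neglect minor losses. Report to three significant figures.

Pipe 1: V = 0.8963 m/s, Re = 1.24×10^5, ε/D = 5.71×10^-4, f = 0.02021, h_1 = f(L/D)V²/2g = 10.64 m
Pipe 2: V = 0.07704 m/s, Re = 3.63×10^4, ε/D = 0.00288, f = 0.02952, h_2 = f(L/D)V²/2g = 0.02572 m
Series → Q common, losses add: H = Σh = 10.67 m

H ≈ 10.7 m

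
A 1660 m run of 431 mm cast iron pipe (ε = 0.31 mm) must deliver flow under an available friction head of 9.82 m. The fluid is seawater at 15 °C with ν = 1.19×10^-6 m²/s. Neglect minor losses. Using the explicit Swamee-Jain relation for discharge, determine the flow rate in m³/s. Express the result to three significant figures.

Q ≈ 0.238 m³/s

Swamee-Jain (Type II): Q = -0.965·√(gD⁵h_f/L)·ln[ε/(3.7D) + √(3.17ν²L/(gD³h_f))]
√(gD⁵h_f/L) = √(9.81·0.431⁵·9.82/1660) = 0.02938
ε/(3.7D) = 1.94×10^-4; √(3.17ν²L/(gD³h_f)) = 3.11×10^-5
Q = -0.965·0.02938·ln(2.255×10^-4) = 0.2381 m³/s
Check: V = 1.63 m/s, Re = 5.91×10^5, f = 0.01891, h_f = 9.88 m ≈ 9.82 m ✓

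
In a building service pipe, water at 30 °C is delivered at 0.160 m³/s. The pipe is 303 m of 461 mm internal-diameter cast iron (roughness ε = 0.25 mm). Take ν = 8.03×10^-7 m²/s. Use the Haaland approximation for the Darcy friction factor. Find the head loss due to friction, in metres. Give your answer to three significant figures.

V = 4Q/(πD²) = 4·0.160/(π·0.461²) = 0.9586 m/s
Re = VD/ν = 0.9586·0.461/8.03×10^-7 = 5.50×10^5 → turbulent
ε/D = 0.25/461 = 5.42×10^-4
Haaland: f = 0.01777
h_f = f(L/D)V²/(2g) = 0.01777·(303/0.461)·0.9586²/(2·9.81) = 0.5471 m

h_f ≈ 0.547 m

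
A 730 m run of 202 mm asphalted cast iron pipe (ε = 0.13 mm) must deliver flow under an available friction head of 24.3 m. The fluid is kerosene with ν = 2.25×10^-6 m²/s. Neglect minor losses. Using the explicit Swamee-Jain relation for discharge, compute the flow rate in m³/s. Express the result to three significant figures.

Q ≈ 0.0838 m³/s

Swamee-Jain (Type II): Q = -0.965·√(gD⁵h_f/L)·ln[ε/(3.7D) + √(3.17ν²L/(gD³h_f))]
√(gD⁵h_f/L) = √(9.81·0.202⁵·24.3/730) = 0.01048
ε/(3.7D) = 1.74×10^-4; √(3.17ν²L/(gD³h_f)) = 7.72×10^-5
Q = -0.965·0.01048·ln(2.512×10^-4) = 0.08383 m³/s
Check: V = 2.62 m/s, Re = 2.35×10^5, f = 0.01942, h_f = 24.5 m ≈ 24.3 m ✓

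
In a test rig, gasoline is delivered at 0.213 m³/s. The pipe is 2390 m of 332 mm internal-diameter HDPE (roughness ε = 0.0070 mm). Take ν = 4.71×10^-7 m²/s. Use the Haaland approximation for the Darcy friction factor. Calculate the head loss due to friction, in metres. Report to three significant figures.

V = 4Q/(πD²) = 4·0.213/(π·0.332²) = 2.460 m/s
Re = VD/ν = 2.460·0.332/4.71×10^-7 = 1.73×10^6 → turbulent
ε/D = 0.0070/332 = 2.11×10^-5
Haaland: f = 0.01115
h_f = f(L/D)V²/(2g) = 0.01115·(2390/0.332)·2.460²/(2·9.81) = 24.77 m

h_f ≈ 24.8 m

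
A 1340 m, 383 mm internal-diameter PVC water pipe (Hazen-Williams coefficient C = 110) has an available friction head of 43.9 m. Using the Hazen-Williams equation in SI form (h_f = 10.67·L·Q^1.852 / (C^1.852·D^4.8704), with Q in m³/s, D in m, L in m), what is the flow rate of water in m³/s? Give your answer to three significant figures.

Rearranging: Q = [h_f·C^1.852·D^4.8704 / (10.67·L)]^(1/1.852)
Q = [43.9·110^1.852·0.383^4.8704 / (10.67·1340)]^0.540 = 0.3877 m³/s

Q ≈ 0.388 m³/s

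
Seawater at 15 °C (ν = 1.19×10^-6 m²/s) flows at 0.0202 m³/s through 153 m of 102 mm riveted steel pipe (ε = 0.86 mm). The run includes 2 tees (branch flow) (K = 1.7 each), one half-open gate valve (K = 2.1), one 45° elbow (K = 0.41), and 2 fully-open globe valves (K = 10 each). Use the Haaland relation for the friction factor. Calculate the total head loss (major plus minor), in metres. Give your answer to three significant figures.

V = 4Q/(πD²) = 2.472 m/s; V²/2g = 0.3115 m
Re = 2.12×10^5, ε/D = 0.00843 → f = 0.03617 (Haaland)
Major: h_f = f(L/D)·V²/2g = 0.03617·1500·0.3115 = 16.90 m
Minor: ΣK = 25.9; h_m = ΣK·V²/2g = 8.070 m
Total H_L = 16.90 + 8.070 = 24.97 m

H_L ≈ 25.0 m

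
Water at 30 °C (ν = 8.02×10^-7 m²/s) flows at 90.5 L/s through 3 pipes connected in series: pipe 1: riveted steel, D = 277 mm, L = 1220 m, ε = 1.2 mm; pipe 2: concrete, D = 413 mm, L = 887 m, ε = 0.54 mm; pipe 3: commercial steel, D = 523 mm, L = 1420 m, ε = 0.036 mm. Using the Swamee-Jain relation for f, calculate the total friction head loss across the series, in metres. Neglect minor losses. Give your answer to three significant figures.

Pipe 1: V = 1.502 m/s, Re = 5.19×10^5, ε/D = 0.00433, f = 0.02939, h_1 = f(L/D)V²/2g = 14.88 m
Pipe 2: V = 0.6756 m/s, Re = 3.48×10^5, ε/D = 0.00131, f = 0.02182, h_2 = f(L/D)V²/2g = 1.090 m
Pipe 3: V = 0.4213 m/s, Re = 2.75×10^5, ε/D = 6.88×10^-5, f = 0.01534, h_3 = f(L/D)V²/2g = 0.3766 m
Series → Q common, losses add: H = Σh = 16.35 m

H ≈ 16.3 m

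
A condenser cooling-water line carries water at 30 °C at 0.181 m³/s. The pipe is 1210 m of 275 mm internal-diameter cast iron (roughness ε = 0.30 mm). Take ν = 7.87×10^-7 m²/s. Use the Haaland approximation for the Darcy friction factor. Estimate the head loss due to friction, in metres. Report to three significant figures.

h_f ≈ 42.3 m

V = 4Q/(πD²) = 4·0.181/(π·0.275²) = 3.047 m/s
Re = VD/ν = 3.047·0.275/7.87×10^-7 = 1.06×10^6 → turbulent
ε/D = 0.30/275 = 0.00109
Haaland: f = 0.02033
h_f = f(L/D)V²/(2g) = 0.02033·(1210/0.275)·3.047²/(2·9.81) = 42.35 m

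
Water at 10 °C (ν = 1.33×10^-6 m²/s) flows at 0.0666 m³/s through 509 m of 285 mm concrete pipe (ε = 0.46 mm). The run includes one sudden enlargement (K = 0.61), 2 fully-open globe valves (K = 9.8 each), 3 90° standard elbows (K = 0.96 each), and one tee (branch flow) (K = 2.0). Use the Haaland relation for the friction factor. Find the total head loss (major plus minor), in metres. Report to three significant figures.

V = 4Q/(πD²) = 1.044 m/s; V²/2g = 0.05555 m
Re = 2.24×10^5, ε/D = 0.00161 → f = 0.02300 (Haaland)
Major: h_f = f(L/D)·V²/2g = 0.02300·1786·0.05555 = 2.282 m
Minor: ΣK = 25.1; h_m = ΣK·V²/2g = 1.394 m
Total H_L = 2.282 + 1.394 = 3.675 m

H_L ≈ 3.68 m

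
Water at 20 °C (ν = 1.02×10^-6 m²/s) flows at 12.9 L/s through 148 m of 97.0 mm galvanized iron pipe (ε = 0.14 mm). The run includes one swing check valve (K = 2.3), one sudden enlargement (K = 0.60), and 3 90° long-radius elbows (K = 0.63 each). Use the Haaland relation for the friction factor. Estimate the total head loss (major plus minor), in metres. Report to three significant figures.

H_L ≈ 6.13 m

V = 4Q/(πD²) = 1.746 m/s; V²/2g = 0.1553 m
Re = 1.66×10^5, ε/D = 0.00144 → f = 0.02272 (Haaland)
Major: h_f = f(L/D)·V²/2g = 0.02272·1526·0.1553 = 5.383 m
Minor: ΣK = 4.79; h_m = ΣK·V²/2g = 0.7440 m
Total H_L = 5.383 + 0.7440 = 6.127 m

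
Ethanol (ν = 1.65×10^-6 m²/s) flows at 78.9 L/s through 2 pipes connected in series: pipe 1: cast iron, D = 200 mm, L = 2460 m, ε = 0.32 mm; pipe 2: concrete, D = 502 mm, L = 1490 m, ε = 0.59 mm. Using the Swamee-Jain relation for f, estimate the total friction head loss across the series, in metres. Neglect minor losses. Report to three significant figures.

H ≈ 91.2 m

Pipe 1: V = 2.511 m/s, Re = 3.04×10^5, ε/D = 0.00160, f = 0.02293, h_1 = f(L/D)V²/2g = 90.68 m
Pipe 2: V = 0.3986 m/s, Re = 1.21×10^5, ε/D = 0.00118, f = 0.02258, h_2 = f(L/D)V²/2g = 0.5427 m
Series → Q common, losses add: H = Σh = 91.22 m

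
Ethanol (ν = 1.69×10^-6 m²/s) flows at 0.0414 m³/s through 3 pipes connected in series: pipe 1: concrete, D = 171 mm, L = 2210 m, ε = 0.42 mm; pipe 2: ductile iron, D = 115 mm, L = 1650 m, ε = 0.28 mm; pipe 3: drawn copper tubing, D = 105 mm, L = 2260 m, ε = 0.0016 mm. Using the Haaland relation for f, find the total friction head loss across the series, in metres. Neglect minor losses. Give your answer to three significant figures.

Pipe 1: V = 1.803 m/s, Re = 1.82×10^5, ε/D = 0.00246, f = 0.02555, h_1 = f(L/D)V²/2g = 54.70 m
Pipe 2: V = 3.986 m/s, Re = 2.71×10^5, ε/D = 0.00243, f = 0.02526, h_2 = f(L/D)V²/2g = 293.4 m
Pipe 3: V = 4.781 m/s, Re = 2.97×10^5, ε/D = 1.52×10^-5, f = 0.01449, h_3 = f(L/D)V²/2g = 363.5 m
Series → Q common, losses add: H = Σh = 711.6 m

H ≈ 712 m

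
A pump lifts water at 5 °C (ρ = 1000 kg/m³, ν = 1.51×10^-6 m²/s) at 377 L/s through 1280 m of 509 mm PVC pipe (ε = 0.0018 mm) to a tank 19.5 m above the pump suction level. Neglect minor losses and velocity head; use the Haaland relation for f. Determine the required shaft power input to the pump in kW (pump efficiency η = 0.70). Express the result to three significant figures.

P_shaft ≈ 132 kW

V = 4Q/(πD²) = 1.853 m/s; Re = 6.25×10^5; ε/D = 3.54×10^-6; f = 0.01260
h_f = f(L/D)V²/2g = 5.545 m
Total head H = z + h_f = 19.5 + 5.545 = 25.05 m
P_hyd = ρgQH = 1000·9.81·0.377·25.05 = 92.63 kW
P_shaft = P_hyd/η = 92.63/0.70 = 132.3 kW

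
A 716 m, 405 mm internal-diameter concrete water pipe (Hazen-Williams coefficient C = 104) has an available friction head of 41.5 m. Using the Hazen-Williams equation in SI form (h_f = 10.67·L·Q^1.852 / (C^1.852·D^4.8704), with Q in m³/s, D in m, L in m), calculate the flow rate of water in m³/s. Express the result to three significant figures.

Rearranging: Q = [h_f·C^1.852·D^4.8704 / (10.67·L)]^(1/1.852)
Q = [41.5·104^1.852·0.405^4.8704 / (10.67·716)]^0.540 = 0.5777 m³/s

Q ≈ 0.578 m³/s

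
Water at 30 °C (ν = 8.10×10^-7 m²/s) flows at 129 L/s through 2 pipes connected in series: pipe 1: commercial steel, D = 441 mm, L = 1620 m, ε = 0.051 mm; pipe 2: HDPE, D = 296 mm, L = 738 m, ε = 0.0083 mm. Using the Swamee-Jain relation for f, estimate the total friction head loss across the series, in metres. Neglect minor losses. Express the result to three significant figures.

H ≈ 7.74 m

Pipe 1: V = 0.8445 m/s, Re = 4.60×10^5, ε/D = 1.16×10^-4, f = 0.01478, h_1 = f(L/D)V²/2g = 1.974 m
Pipe 2: V = 1.875 m/s, Re = 6.85×10^5, ε/D = 2.80×10^-5, f = 0.01291, h_2 = f(L/D)V²/2g = 5.764 m
Series → Q common, losses add: H = Σh = 7.738 m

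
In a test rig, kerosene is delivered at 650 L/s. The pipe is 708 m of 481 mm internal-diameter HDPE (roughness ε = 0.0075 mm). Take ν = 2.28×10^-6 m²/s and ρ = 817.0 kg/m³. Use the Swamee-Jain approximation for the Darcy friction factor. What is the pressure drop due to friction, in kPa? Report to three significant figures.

Δp ≈ 96.1 kPa

V = 4Q/(πD²) = 4·0.650/(π·0.481²) = 3.577 m/s
Re = VD/ν = 3.577·0.481/2.28×10^-6 = 7.55×10^5 → turbulent
ε/D = 0.0075/481 = 1.56×10^-5
Swamee-Jain: f = 0.01250
h_f = f(L/D)V²/(2g) = 0.01250·(708/0.481)·3.577²/(2·9.81) = 12.00 m
Δp = ρg·h_f = 817.0·9.81·12.00 = 96.14 kPa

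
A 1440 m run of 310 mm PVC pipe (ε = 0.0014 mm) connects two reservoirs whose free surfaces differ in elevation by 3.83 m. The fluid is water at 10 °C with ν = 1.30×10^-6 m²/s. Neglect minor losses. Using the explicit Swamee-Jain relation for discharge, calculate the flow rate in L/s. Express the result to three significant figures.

Swamee-Jain (Type II): Q = -0.965·√(gD⁵h_f/L)·ln[ε/(3.7D) + √(3.17ν²L/(gD³h_f))]
√(gD⁵h_f/L) = √(9.81·0.310⁵·3.83/1440) = 0.008643
ε/(3.7D) = 1.22×10^-6; √(3.17ν²L/(gD³h_f)) = 8.30×10^-5
Q = -0.965·0.008643·ln(8.424×10^-5) = 0.07825 m³/s
Check: V = 1.04 m/s, Re = 2.47×10^5, f = 0.01496, h_f = 3.81 m ≈ 3.83 m ✓

Q ≈ 78.2 L/s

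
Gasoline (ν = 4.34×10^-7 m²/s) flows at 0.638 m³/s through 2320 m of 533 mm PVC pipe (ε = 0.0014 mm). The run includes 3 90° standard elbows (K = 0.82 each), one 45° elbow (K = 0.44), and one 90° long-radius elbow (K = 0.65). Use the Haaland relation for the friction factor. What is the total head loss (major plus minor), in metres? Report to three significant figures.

H_L ≈ 18.9 m

V = 4Q/(πD²) = 2.859 m/s; V²/2g = 0.4167 m
Re = 3.51×10^6, ε/D = 2.63×10^-6 → f = 0.009584 (Haaland)
Major: h_f = f(L/D)·V²/2g = 0.009584·4353·0.4167 = 17.38 m
Minor: ΣK = 3.55; h_m = ΣK·V²/2g = 1.479 m
Total H_L = 17.38 + 1.479 = 18.86 m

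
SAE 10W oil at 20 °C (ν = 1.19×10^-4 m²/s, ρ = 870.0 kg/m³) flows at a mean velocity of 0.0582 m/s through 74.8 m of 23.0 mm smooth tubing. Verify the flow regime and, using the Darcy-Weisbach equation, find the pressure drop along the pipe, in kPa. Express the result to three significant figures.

Re = VD/ν = 0.0582·0.02300/1.19×10^-4 = 11.2 → laminar (Re < 2300)
f = 64/Re = 5.690
h_f = f(L/D)V²/(2g) = 5.690·(74.8/0.02300)·0.0582²/(2·9.81) = 3.194 m
Δp = ρg·h_f = 870.0·9.81·3.194 = 27.26 kPa

Δp ≈ 27.3 kPa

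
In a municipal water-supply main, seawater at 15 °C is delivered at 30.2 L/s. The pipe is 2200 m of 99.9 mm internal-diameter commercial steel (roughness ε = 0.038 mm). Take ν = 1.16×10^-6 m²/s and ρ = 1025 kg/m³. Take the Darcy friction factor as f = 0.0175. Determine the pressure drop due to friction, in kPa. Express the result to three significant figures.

V = 4Q/(πD²) = 4·0.0302/(π·0.0999²) = 3.853 m/s
h_f = f(L/D)V²/(2g) = 0.01750·(2200/0.0999)·3.853²/(2·9.81) = 291.6 m
Δp = ρg·h_f = 1025·9.81·291.6 = 2932 kPa

Δp ≈ 2930 kPa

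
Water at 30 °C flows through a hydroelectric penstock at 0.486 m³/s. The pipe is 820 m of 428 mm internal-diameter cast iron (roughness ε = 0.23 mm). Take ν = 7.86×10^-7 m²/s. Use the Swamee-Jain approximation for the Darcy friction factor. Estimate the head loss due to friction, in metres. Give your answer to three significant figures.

V = 4Q/(πD²) = 4·0.486/(π·0.428²) = 3.378 m/s
Re = VD/ν = 3.378·0.428/7.86×10^-7 = 1.84×10^6 → turbulent
ε/D = 0.23/428 = 5.37×10^-4
Swamee-Jain: f = 0.01731
h_f = f(L/D)V²/(2g) = 0.01731·(820/0.428)·3.378²/(2·9.81) = 19.29 m

h_f ≈ 19.3 m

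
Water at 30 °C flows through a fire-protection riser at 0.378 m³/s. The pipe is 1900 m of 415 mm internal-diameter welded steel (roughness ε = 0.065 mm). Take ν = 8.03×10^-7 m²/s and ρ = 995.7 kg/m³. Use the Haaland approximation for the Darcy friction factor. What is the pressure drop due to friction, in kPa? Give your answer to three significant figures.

Δp ≈ 246 kPa

V = 4Q/(πD²) = 4·0.378/(π·0.415²) = 2.795 m/s
Re = VD/ν = 2.795·0.415/8.03×10^-7 = 1.44×10^6 → turbulent
ε/D = 0.065/415 = 1.57×10^-4
Haaland: f = 0.01381
h_f = f(L/D)V²/(2g) = 0.01381·(1900/0.415)·2.795²/(2·9.81) = 25.17 m
Δp = ρg·h_f = 995.7·9.81·25.17 = 245.9 kPa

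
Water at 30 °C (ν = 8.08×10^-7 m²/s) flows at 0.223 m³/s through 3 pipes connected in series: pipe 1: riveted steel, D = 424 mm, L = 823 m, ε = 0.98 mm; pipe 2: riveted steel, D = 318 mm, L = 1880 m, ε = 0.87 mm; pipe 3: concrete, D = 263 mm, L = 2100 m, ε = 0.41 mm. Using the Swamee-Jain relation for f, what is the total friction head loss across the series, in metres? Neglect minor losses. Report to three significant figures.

H ≈ 219 m

Pipe 1: V = 1.579 m/s, Re = 8.29×10^5, ε/D = 0.00231, f = 0.02463, h_1 = f(L/D)V²/2g = 6.078 m
Pipe 2: V = 2.808 m/s, Re = 1.11×10^6, ε/D = 0.00274, f = 0.02570, h_2 = f(L/D)V²/2g = 61.05 m
Pipe 3: V = 4.105 m/s, Re = 1.34×10^6, ε/D = 0.00156, f = 0.02218, h_3 = f(L/D)V²/2g = 152.1 m
Series → Q common, losses add: H = Σh = 219.2 m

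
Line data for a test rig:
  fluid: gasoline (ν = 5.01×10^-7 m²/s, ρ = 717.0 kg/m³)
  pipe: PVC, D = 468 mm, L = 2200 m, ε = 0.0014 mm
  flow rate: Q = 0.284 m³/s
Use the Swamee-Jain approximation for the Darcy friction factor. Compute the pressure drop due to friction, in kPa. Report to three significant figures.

Δp ≈ 50.1 kPa

V = 4Q/(πD²) = 4·0.284/(π·0.468²) = 1.651 m/s
Re = VD/ν = 1.651·0.468/5.01×10^-7 = 1.54×10^6 → turbulent
ε/D = 0.0014/468 = 2.99×10^-6
Swamee-Jain: f = 0.01090
h_f = f(L/D)V²/(2g) = 0.01090·(2200/0.468)·1.651²/(2·9.81) = 7.121 m
Δp = ρg·h_f = 717.0·9.81·7.121 = 50.09 kPa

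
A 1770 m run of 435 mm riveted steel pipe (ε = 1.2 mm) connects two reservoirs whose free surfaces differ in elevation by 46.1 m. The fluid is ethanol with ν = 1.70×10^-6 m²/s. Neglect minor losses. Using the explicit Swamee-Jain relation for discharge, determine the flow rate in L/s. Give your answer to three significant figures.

Swamee-Jain (Type II): Q = -0.965·√(gD⁵h_f/L)·ln[ε/(3.7D) + √(3.17ν²L/(gD³h_f))]
√(gD⁵h_f/L) = √(9.81·0.435⁵·46.1/1770) = 0.06308
ε/(3.7D) = 7.46×10^-4; √(3.17ν²L/(gD³h_f)) = 2.09×10^-5
Q = -0.965·0.06308·ln(7.664×10^-4) = 0.4367 m³/s
Check: V = 2.94 m/s, Re = 7.52×10^5, f = 0.02584, h_f = 46.3 m ≈ 46.1 m ✓

Q ≈ 437 L/s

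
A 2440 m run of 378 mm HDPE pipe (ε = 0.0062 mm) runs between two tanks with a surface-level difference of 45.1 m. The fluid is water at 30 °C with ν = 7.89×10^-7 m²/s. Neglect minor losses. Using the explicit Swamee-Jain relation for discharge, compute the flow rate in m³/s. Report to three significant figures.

Swamee-Jain (Type II): Q = -0.965·√(gD⁵h_f/L)·ln[ε/(3.7D) + √(3.17ν²L/(gD³h_f))]
√(gD⁵h_f/L) = √(9.81·0.378⁵·45.1/2440) = 0.03741
ε/(3.7D) = 4.43×10^-6; √(3.17ν²L/(gD³h_f)) = 1.42×10^-5
Q = -0.965·0.03741·ln(1.863×10^-5) = 0.3931 m³/s
Check: V = 3.50 m/s, Re = 1.68×10^6, f = 0.01119, h_f = 45.2 m ≈ 45.1 m ✓

Q ≈ 0.393 m³/s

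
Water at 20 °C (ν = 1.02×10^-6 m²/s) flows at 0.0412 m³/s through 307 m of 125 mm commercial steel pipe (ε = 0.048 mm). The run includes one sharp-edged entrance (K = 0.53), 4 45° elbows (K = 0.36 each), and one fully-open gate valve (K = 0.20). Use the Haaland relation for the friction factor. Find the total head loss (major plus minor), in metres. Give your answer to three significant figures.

H_L ≈ 25.2 m

V = 4Q/(πD²) = 3.357 m/s; V²/2g = 0.5745 m
Re = 4.11×10^5, ε/D = 3.84×10^-4 → f = 0.01699 (Haaland)
Major: h_f = f(L/D)·V²/2g = 0.01699·2456·0.5745 = 23.97 m
Minor: ΣK = 2.17; h_m = ΣK·V²/2g = 1.247 m
Total H_L = 23.97 + 1.247 = 25.21 m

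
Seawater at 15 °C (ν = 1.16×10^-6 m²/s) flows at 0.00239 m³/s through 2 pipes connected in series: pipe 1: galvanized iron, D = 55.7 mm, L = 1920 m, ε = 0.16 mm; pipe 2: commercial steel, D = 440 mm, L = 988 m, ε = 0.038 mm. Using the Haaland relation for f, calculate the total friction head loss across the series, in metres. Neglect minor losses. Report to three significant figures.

Pipe 1: V = 0.9808 m/s, Re = 4.71×10^4, ε/D = 0.00287, f = 0.02832, h_1 = f(L/D)V²/2g = 47.87 m
Pipe 2: V = 0.01572 m/s, Re = 5960, ε/D = 8.64×10^-5, f = 0.03586, h_2 = f(L/D)V²/2g = 0.001014 m
Series → Q common, losses add: H = Σh = 47.87 m

H ≈ 47.9 m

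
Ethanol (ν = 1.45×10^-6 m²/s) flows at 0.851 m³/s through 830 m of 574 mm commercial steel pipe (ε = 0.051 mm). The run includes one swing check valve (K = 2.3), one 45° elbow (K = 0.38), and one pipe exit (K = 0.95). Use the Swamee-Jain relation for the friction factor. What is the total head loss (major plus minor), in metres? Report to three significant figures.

H_L ≈ 12.4 m

V = 4Q/(πD²) = 3.289 m/s; V²/2g = 0.5512 m
Re = 1.30×10^6, ε/D = 8.89×10^-5 → f = 0.01305 (Swamee-Jain)
Major: h_f = f(L/D)·V²/2g = 0.01305·1446·0.5512 = 10.40 m
Minor: ΣK = 3.63; h_m = ΣK·V²/2g = 2.001 m
Total H_L = 10.40 + 2.001 = 12.41 m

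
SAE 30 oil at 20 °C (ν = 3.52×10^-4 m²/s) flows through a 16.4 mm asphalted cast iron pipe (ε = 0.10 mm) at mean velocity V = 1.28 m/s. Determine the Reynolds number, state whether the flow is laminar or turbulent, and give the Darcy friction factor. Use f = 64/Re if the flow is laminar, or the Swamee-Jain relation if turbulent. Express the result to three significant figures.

Re = VD/ν = 1.280·0.0164/3.52×10^-4 = 59.6
Re < 2300 → laminar → f = 64/Re = 1.073

Re ≈ 59.6; laminar; f = 64/Re ≈ 1.07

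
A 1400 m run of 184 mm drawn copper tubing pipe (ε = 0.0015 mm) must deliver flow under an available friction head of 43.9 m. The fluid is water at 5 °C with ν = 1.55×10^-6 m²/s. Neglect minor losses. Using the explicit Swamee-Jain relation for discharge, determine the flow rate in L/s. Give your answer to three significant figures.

Swamee-Jain (Type II): Q = -0.965·√(gD⁵h_f/L)·ln[ε/(3.7D) + √(3.17ν²L/(gD³h_f))]
√(gD⁵h_f/L) = √(9.81·0.184⁵·43.9/1400) = 0.008055
ε/(3.7D) = 2.20×10^-6; √(3.17ν²L/(gD³h_f)) = 6.30×10^-5
Q = -0.965·0.008055·ln(6.525×10^-5) = 0.07491 m³/s
Check: V = 2.82 m/s, Re = 3.34×10^5, f = 0.01419, h_f = 43.7 m ≈ 43.9 m ✓

Q ≈ 74.9 L/s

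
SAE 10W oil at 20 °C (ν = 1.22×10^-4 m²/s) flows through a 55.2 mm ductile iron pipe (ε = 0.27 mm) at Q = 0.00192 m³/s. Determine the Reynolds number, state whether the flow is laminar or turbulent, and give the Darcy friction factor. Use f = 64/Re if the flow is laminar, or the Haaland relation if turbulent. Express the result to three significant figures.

Re ≈ 363; laminar; f = 64/Re ≈ 0.176

V = 4Q/(πD²) = 0.8023 m/s
Re = VD/ν = 0.8023·0.0552/1.22×10^-4 = 363
Re < 2300 → laminar → f = 64/Re = 0.1763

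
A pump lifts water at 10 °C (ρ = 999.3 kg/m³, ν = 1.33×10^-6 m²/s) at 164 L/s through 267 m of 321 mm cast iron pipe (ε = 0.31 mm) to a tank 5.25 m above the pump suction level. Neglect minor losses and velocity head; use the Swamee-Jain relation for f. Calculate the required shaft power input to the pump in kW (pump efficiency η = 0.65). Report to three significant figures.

V = 4Q/(πD²) = 2.026 m/s; Re = 4.89×10^5; ε/D = 9.66×10^-4; f = 0.02022
h_f = f(L/D)V²/2g = 3.520 m
Total head H = z + h_f = 5.25 + 3.520 = 8.770 m
P_hyd = ρgQH = 999.3·9.81·0.164·8.770 = 14.10 kW
P_shaft = P_hyd/η = 14.10/0.65 = 21.69 kW

P_shaft ≈ 21.7 kW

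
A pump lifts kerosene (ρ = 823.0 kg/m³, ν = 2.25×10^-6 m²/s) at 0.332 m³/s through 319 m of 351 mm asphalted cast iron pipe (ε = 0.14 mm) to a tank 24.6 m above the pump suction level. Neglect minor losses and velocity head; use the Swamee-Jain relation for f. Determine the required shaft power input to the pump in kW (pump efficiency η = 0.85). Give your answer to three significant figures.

V = 4Q/(πD²) = 3.431 m/s; Re = 5.35×10^5; ε/D = 3.99×10^-4; f = 0.01704
h_f = f(L/D)V²/2g = 9.294 m
Total head H = z + h_f = 24.6 + 9.294 = 33.89 m
P_hyd = ρgQH = 823.0·9.81·0.332·33.89 = 90.85 kW
P_shaft = P_hyd/η = 90.85/0.85 = 106.9 kW

P_shaft ≈ 107 kW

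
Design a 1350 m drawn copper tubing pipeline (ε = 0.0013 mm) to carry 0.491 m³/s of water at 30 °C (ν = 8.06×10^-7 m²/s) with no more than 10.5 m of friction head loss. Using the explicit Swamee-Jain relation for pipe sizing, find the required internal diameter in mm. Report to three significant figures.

Swamee-Jain (Type III): D = 0.66·[ε^1.25·(LQ²/(gh_f))^4.75 + ν·Q^9.4·(L/(gh_f))^5.2]^0.04
LQ²/(gh_f) = 3.160; L/(gh_f) = 13.11
Term 1 = ε^1.25·(…)^4.75 = 1.04×10^-5; Term 2 = ν·Q^9.4·(…)^5.2 = 6.51×10^-4
D = 0.66·(1.04×10^-5 + 6.51×10^-4)^0.04 = 0.4924 m = 492 mm
Check: V = 2.58 m/s, Re = 1.58×10^6, f = 0.01086, h_f = 10.1 m ≈ 10.5 m ✓

D ≈ 492 mm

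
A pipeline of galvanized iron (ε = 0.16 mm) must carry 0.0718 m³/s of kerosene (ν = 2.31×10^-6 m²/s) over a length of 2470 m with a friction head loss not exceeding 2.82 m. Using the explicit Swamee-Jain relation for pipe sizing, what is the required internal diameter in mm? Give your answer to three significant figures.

D ≈ 380 mm

Swamee-Jain (Type III): D = 0.66·[ε^1.25·(LQ²/(gh_f))^4.75 + ν·Q^9.4·(L/(gh_f))^5.2]^0.04
LQ²/(gh_f) = 0.4603; L/(gh_f) = 89.29
Term 1 = ε^1.25·(…)^4.75 = 4.51×10^-7; Term 2 = ν·Q^9.4·(…)^5.2 = 5.69×10^-7
D = 0.66·(4.51×10^-7 + 5.69×10^-7)^0.04 = 0.3801 m = 380 mm
Check: V = 0.633 m/s, Re = 1.04×10^5, f = 0.01996, h_f = 2.65 m ≈ 2.82 m ✓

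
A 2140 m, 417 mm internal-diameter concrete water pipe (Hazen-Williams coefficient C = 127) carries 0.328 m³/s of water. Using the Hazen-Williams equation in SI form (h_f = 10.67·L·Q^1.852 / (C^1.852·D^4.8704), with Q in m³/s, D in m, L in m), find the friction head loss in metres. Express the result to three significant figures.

h_f = 10.67·2140·0.328^1.852 / (127^1.852·0.417^4.8704) = 26.05 m

h_f ≈ 26.1 m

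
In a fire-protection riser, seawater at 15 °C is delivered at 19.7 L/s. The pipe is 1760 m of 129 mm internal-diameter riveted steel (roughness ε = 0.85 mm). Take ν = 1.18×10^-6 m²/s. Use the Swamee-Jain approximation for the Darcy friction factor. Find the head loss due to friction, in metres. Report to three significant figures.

V = 4Q/(πD²) = 4·0.0197/(π·0.129²) = 1.507 m/s
Re = VD/ν = 1.507·0.129/1.18×10^-6 = 1.65×10^5 → turbulent
ε/D = 0.85/129 = 0.00659
Swamee-Jain: f = 0.03374
h_f = f(L/D)V²/(2g) = 0.03374·(1760/0.129)·1.507²/(2·9.81) = 53.31 m

h_f ≈ 53.3 m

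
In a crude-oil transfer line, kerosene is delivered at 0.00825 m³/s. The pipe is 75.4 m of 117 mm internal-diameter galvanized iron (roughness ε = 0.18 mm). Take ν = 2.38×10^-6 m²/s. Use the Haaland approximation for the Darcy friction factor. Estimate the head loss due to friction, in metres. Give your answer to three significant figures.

V = 4Q/(πD²) = 4·0.00825/(π·0.117²) = 0.7673 m/s
Re = VD/ν = 0.7673·0.117/2.38×10^-6 = 3.77×10^4 → turbulent
ε/D = 0.18/117 = 0.00154
Haaland: f = 0.02602
h_f = f(L/D)V²/(2g) = 0.02602·(75.4/0.117)·0.7673²/(2·9.81) = 0.5032 m

h_f ≈ 0.503 m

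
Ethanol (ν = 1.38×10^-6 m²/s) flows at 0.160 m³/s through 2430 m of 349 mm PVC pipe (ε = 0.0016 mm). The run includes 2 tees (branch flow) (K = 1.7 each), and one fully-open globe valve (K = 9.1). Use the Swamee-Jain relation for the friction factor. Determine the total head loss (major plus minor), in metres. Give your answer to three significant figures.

H_L ≈ 15.2 m

V = 4Q/(πD²) = 1.673 m/s; V²/2g = 0.1426 m
Re = 4.23×10^5, ε/D = 4.58×10^-6 → f = 0.01356 (Swamee-Jain)
Major: h_f = f(L/D)·V²/2g = 0.01356·6963·0.1426 = 13.46 m
Minor: ΣK = 12.5; h_m = ΣK·V²/2g = 1.782 m
Total H_L = 13.46 + 1.782 = 15.24 m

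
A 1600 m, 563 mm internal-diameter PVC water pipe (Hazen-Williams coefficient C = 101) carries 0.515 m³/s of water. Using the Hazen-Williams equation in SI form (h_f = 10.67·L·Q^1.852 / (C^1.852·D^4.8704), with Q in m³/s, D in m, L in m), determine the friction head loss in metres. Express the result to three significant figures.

h_f ≈ 15.9 m

h_f = 10.67·1600·0.515^1.852 / (101^1.852·0.563^4.8704) = 15.91 m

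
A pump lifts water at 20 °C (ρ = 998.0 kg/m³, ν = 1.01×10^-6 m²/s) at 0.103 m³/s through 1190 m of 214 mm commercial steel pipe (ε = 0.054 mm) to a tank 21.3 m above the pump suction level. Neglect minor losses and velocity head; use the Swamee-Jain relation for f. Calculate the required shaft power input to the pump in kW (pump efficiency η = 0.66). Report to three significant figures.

V = 4Q/(πD²) = 2.864 m/s; Re = 6.07×10^5; ε/D = 2.52×10^-4; f = 0.01576
h_f = f(L/D)V²/2g = 36.63 m
Total head H = z + h_f = 21.3 + 36.63 = 57.93 m
P_hyd = ρgQH = 998.0·9.81·0.103·57.93 = 58.42 kW
P_shaft = P_hyd/η = 58.42/0.66 = 88.51 kW

P_shaft ≈ 88.5 kW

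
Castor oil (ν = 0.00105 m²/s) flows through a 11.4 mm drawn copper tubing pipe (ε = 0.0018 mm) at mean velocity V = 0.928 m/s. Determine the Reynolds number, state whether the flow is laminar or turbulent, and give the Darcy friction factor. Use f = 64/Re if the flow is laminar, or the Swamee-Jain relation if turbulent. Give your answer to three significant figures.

Re = VD/ν = 0.9280·0.0114/0.00105 = 10.1
Re < 2300 → laminar → f = 64/Re = 6.352

Re ≈ 10.1; laminar; f = 64/Re ≈ 6.35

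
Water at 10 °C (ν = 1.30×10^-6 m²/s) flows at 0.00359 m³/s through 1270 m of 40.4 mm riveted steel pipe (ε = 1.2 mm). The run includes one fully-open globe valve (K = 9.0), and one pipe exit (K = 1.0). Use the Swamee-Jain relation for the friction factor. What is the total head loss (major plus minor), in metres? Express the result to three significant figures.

V = 4Q/(πD²) = 2.801 m/s; V²/2g = 0.3997 m
Re = 8.70×10^4, ε/D = 0.0297 → f = 0.05754 (Swamee-Jain)
Major: h_f = f(L/D)·V²/2g = 0.05754·31436·0.3997 = 723.1 m
Minor: ΣK = 10.0; h_m = ΣK·V²/2g = 3.997 m
Total H_L = 723.1 + 3.997 = 727.1 m

H_L ≈ 727 m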